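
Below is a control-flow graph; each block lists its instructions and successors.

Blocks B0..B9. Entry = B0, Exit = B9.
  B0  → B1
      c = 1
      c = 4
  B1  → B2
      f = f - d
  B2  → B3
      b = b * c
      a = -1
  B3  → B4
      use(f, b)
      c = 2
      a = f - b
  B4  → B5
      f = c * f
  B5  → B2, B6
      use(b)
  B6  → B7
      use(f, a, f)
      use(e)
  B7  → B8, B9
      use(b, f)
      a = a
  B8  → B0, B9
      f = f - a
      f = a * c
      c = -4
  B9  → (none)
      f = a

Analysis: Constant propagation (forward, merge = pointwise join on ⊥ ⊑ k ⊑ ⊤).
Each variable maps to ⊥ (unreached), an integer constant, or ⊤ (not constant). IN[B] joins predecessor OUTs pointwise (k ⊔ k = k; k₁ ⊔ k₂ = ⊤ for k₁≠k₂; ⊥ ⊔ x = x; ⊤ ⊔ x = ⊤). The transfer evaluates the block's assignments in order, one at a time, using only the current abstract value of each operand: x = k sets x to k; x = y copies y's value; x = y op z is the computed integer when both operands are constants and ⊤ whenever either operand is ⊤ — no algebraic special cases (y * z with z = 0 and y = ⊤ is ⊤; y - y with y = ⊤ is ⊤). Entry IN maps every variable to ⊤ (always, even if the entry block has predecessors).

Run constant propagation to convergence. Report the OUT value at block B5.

Answer: {a: ⊤, b: ⊤, c: 2, d: ⊤, e: ⊤, f: ⊤}

Derivation:
Fixpoint table:
  B0: | IN=(all ⊤) | OUT={c:4; rest ⊤}
  B1: | IN={c:4; rest ⊤} | OUT={c:4; rest ⊤}
  B2: | IN=(all ⊤) | OUT={a:-1; rest ⊤}
  B3: | IN={a:-1; rest ⊤} | OUT={c:2; rest ⊤}
  B4: | IN={c:2; rest ⊤} | OUT={c:2; rest ⊤}
  B5: | IN={c:2; rest ⊤} | OUT={c:2; rest ⊤}
  B6: | IN={c:2; rest ⊤} | OUT={c:2; rest ⊤}
  B7: | IN={c:2; rest ⊤} | OUT={c:2; rest ⊤}
  B8: | IN={c:2; rest ⊤} | OUT={c:-4; rest ⊤}
  B9: | IN=(all ⊤) | OUT=(all ⊤)

Merge at B5: IN[B5] = OUT[B4] = {a: ⊤, b: ⊤, c: 2, d: ⊤, e: ⊤, f: ⊤}
Applying B5's transfer function to that IN value gives OUT[B5] (row B5 above).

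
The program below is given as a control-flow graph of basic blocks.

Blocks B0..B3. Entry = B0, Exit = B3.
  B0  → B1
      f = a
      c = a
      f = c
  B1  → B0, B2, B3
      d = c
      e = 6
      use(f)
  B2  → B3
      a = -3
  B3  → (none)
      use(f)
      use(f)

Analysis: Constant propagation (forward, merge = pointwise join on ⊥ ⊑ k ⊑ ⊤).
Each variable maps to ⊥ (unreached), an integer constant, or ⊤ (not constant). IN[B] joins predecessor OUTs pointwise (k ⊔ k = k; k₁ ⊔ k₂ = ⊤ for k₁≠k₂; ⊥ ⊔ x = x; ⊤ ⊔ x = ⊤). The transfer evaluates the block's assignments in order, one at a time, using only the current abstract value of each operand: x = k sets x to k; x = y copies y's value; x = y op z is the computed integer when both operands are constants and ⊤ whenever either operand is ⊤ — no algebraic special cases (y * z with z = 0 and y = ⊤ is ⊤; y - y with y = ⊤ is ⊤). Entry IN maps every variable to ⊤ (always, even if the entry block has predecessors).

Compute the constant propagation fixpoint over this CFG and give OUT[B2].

Converged values:
  B0:   IN=(all ⊤)   OUT=(all ⊤)
  B1:   IN=(all ⊤)   OUT={e:6; rest ⊤}
  B2:   IN={e:6; rest ⊤}   OUT={a:-3, e:6; rest ⊤}
  B3:   IN={e:6; rest ⊤}   OUT={e:6; rest ⊤}

Merge at B2: IN[B2] = OUT[B1] = {a: ⊤, b: ⊤, c: ⊤, d: ⊤, e: 6, f: ⊤}
Applying B2's transfer function to that IN value gives OUT[B2] (row B2 above).

Answer: {a: -3, b: ⊤, c: ⊤, d: ⊤, e: 6, f: ⊤}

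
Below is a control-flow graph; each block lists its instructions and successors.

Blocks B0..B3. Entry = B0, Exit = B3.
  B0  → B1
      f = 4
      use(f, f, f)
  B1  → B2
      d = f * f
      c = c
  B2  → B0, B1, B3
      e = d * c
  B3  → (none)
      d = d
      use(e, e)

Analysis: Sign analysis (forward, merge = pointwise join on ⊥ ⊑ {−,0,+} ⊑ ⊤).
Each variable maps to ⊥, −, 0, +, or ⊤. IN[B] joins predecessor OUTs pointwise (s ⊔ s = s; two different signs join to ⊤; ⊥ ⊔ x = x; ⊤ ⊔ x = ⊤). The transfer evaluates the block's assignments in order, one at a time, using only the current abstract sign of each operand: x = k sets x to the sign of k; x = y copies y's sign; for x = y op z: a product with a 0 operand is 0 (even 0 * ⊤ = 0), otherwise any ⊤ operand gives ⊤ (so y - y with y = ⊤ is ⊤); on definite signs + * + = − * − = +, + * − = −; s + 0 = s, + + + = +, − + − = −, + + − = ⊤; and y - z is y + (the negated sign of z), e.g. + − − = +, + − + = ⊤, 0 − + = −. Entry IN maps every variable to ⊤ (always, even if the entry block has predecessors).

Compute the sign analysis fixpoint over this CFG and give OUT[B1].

Per-block solution:
  B0:   IN=(all ⊤)   OUT={f:+; rest ⊤}
  B1:   IN={f:+; rest ⊤}   OUT={d:+, f:+; rest ⊤}
  B2:   IN={d:+, f:+; rest ⊤}   OUT={d:+, f:+; rest ⊤}
  B3:   IN={d:+, f:+; rest ⊤}   OUT={d:+, f:+; rest ⊤}

Merge at B1: IN[B1] = OUT[B0] ⊔ OUT[B2] = {a: ⊤, b: ⊤, c: ⊤, d: ⊤, e: ⊤, f: +}
Applying B1's transfer function to that IN value gives OUT[B1] (row B1 above).

Answer: {a: ⊤, b: ⊤, c: ⊤, d: +, e: ⊤, f: +}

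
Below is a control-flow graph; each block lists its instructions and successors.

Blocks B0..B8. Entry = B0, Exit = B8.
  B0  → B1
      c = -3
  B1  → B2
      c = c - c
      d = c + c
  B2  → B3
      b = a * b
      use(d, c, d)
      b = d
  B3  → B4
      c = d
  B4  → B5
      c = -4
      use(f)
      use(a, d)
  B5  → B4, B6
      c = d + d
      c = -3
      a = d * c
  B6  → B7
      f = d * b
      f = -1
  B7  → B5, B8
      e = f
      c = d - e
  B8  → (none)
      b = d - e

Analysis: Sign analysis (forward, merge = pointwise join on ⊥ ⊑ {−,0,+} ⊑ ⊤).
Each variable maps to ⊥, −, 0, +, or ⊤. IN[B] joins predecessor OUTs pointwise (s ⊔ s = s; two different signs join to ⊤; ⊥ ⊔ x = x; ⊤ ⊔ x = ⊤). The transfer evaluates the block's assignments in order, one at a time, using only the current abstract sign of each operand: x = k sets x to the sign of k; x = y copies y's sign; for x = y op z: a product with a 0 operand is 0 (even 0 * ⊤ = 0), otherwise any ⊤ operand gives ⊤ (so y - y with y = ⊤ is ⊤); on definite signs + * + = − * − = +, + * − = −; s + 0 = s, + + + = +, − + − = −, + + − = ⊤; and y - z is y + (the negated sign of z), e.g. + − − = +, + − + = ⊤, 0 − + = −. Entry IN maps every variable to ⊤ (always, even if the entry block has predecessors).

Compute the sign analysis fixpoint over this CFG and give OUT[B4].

Fixpoint table:
  B0:   IN=(all ⊤)   OUT={c:-; rest ⊤}
  B1:   IN={c:-; rest ⊤}   OUT=(all ⊤)
  B2:   IN=(all ⊤)   OUT=(all ⊤)
  B3:   IN=(all ⊤)   OUT=(all ⊤)
  B4:   IN=(all ⊤)   OUT={c:-; rest ⊤}
  B5:   IN=(all ⊤)   OUT={c:-; rest ⊤}
  B6:   IN={c:-; rest ⊤}   OUT={c:-, f:-; rest ⊤}
  B7:   IN={c:-, f:-; rest ⊤}   OUT={e:-, f:-; rest ⊤}
  B8:   IN={e:-, f:-; rest ⊤}   OUT={e:-, f:-; rest ⊤}

Merge at B4: IN[B4] = OUT[B3] ⊔ OUT[B5] = {a: ⊤, b: ⊤, c: ⊤, d: ⊤, e: ⊤, f: ⊤}
Applying B4's transfer function to that IN value gives OUT[B4] (row B4 above).

Answer: {a: ⊤, b: ⊤, c: -, d: ⊤, e: ⊤, f: ⊤}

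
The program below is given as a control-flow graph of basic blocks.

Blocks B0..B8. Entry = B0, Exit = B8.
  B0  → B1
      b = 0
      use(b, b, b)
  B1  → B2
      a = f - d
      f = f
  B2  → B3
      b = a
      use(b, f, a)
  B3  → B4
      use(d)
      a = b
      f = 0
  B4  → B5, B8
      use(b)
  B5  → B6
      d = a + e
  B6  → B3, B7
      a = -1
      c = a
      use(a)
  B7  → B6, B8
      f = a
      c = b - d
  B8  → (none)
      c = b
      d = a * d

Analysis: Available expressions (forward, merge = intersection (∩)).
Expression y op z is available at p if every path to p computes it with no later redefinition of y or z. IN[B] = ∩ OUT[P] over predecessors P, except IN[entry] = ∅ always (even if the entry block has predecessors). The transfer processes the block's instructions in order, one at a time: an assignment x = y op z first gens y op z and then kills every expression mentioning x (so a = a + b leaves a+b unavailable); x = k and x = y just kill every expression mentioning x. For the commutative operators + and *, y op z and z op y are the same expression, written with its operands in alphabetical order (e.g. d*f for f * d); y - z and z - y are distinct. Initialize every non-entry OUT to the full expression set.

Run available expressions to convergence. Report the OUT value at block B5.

Answer: {a+e}

Derivation:
Fixpoint table:
  B0:   IN={}   OUT={}
  B1:   IN={}   OUT={}
  B2:   IN={}   OUT={}
  B3:   IN={}   OUT={}
  B4:   IN={}   OUT={}
  B5:   IN={}   OUT={a+e}
  B6:   IN={}   OUT={}
  B7:   IN={}   OUT={b-d}
  B8:   IN={}   OUT={}

Merge at B5: IN[B5] = OUT[B4] = {}
Applying B5's transfer function to that IN value gives OUT[B5] (row B5 above).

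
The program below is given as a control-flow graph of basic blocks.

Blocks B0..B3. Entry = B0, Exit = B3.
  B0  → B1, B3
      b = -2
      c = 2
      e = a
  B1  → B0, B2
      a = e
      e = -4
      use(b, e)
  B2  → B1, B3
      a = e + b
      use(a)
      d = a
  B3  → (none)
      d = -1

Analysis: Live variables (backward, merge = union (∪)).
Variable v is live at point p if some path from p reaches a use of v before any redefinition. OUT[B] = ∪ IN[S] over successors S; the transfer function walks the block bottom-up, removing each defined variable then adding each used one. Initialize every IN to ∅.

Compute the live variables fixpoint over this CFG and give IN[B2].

Converged values:
  B0:   IN={a}   OUT={b, e}
  B1:   IN={b, e}   OUT={a, b, e}
  B2:   IN={b, e}   OUT={b, e}
  B3:   IN={}   OUT={}

Merge at B2: OUT[B2] = IN[B1] ⊔ IN[B3] = {b, e}
Applying B2's transfer function to that OUT value gives IN[B2] (row B2 above).

Answer: {b, e}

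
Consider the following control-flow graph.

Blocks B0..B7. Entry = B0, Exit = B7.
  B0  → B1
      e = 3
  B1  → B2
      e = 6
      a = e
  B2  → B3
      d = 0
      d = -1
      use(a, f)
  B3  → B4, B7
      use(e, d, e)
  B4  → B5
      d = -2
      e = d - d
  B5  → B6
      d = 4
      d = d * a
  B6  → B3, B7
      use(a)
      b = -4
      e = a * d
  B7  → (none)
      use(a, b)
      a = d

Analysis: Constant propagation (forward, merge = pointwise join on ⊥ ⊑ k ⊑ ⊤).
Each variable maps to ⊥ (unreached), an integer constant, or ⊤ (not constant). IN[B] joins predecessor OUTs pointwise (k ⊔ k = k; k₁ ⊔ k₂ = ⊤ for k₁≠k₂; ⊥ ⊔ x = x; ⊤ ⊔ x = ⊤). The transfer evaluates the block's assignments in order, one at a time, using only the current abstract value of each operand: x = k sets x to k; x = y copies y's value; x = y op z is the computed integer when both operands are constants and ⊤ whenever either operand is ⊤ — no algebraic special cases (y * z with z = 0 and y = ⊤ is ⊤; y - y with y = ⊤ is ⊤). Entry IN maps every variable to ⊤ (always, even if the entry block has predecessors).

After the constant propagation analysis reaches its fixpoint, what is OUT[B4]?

Answer: {a: 6, b: ⊤, c: ⊤, d: -2, e: 0, f: ⊤}

Derivation:
Converged values:
  B0:  IN=(all ⊤)  OUT={e:3; rest ⊤}
  B1:  IN={e:3; rest ⊤}  OUT={a:6, e:6; rest ⊤}
  B2:  IN={a:6, e:6; rest ⊤}  OUT={a:6, d:-1, e:6; rest ⊤}
  B3:  IN={a:6; rest ⊤}  OUT={a:6; rest ⊤}
  B4:  IN={a:6; rest ⊤}  OUT={a:6, d:-2, e:0; rest ⊤}
  B5:  IN={a:6, d:-2, e:0; rest ⊤}  OUT={a:6, d:24, e:0; rest ⊤}
  B6:  IN={a:6, d:24, e:0; rest ⊤}  OUT={a:6, b:-4, d:24, e:144; rest ⊤}
  B7:  IN={a:6; rest ⊤}  OUT=(all ⊤)

Merge at B4: IN[B4] = OUT[B3] = {a: 6, b: ⊤, c: ⊤, d: ⊤, e: ⊤, f: ⊤}
Applying B4's transfer function to that IN value gives OUT[B4] (row B4 above).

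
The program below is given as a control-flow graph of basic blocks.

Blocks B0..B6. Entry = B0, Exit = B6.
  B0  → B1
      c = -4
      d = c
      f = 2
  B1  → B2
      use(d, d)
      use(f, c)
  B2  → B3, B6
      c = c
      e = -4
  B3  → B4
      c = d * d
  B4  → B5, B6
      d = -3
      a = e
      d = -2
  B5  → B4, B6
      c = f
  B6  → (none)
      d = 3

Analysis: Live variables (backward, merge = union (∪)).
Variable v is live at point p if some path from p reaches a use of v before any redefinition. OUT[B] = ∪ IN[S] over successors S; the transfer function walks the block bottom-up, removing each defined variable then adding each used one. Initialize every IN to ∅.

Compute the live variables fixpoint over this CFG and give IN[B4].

Answer: {e, f}

Trace:
Fixpoint table:
  B0: | IN={} | OUT={c, d, f}
  B1: | IN={c, d, f} | OUT={c, d, f}
  B2: | IN={c, d, f} | OUT={d, e, f}
  B3: | IN={d, e, f} | OUT={e, f}
  B4: | IN={e, f} | OUT={e, f}
  B5: | IN={e, f} | OUT={e, f}
  B6: | IN={} | OUT={}

Merge at B4: OUT[B4] = IN[B5] ⊔ IN[B6] = {e, f}
Applying B4's transfer function to that OUT value gives IN[B4] (row B4 above).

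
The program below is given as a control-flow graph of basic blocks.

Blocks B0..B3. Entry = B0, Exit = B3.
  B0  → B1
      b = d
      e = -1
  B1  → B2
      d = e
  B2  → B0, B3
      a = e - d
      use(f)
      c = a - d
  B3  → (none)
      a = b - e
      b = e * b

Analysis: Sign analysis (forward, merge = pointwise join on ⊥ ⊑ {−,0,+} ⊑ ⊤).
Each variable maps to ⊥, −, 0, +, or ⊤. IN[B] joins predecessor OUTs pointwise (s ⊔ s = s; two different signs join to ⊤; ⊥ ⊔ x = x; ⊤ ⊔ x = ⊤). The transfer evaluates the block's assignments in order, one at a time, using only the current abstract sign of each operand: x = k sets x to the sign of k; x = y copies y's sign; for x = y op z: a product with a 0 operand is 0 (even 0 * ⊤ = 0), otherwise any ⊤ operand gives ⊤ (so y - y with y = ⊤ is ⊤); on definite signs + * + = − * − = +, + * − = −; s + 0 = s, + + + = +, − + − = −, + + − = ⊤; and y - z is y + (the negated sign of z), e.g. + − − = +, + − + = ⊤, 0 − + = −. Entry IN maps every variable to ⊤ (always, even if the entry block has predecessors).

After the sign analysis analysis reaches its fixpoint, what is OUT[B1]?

Answer: {a: ⊤, b: ⊤, c: ⊤, d: -, e: -, f: ⊤}

Working:
Per-block solution:
  B0:   IN=(all ⊤)   OUT={e:-; rest ⊤}
  B1:   IN={e:-; rest ⊤}   OUT={d:-, e:-; rest ⊤}
  B2:   IN={d:-, e:-; rest ⊤}   OUT={d:-, e:-; rest ⊤}
  B3:   IN={d:-, e:-; rest ⊤}   OUT={d:-, e:-; rest ⊤}

Merge at B1: IN[B1] = OUT[B0] = {a: ⊤, b: ⊤, c: ⊤, d: ⊤, e: -, f: ⊤}
Applying B1's transfer function to that IN value gives OUT[B1] (row B1 above).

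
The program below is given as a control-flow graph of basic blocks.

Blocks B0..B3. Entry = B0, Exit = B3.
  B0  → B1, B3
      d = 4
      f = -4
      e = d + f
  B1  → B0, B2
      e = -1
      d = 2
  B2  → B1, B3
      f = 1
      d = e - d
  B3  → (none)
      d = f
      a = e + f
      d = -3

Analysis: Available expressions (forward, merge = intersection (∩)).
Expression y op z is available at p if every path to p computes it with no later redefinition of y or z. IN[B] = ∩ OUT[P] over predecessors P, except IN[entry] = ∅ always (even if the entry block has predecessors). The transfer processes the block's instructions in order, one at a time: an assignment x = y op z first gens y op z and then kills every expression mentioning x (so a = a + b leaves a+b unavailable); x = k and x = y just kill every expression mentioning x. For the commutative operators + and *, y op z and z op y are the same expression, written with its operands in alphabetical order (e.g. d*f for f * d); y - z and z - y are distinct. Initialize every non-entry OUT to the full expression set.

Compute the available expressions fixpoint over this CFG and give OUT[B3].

Answer: {e+f}

Working:
Fixpoint table:
  B0: | IN={} | OUT={d+f}
  B1: | IN={} | OUT={}
  B2: | IN={} | OUT={}
  B3: | IN={} | OUT={e+f}

Merge at B3: IN[B3] = OUT[B0] ∩ OUT[B2] = {}
Applying B3's transfer function to that IN value gives OUT[B3] (row B3 above).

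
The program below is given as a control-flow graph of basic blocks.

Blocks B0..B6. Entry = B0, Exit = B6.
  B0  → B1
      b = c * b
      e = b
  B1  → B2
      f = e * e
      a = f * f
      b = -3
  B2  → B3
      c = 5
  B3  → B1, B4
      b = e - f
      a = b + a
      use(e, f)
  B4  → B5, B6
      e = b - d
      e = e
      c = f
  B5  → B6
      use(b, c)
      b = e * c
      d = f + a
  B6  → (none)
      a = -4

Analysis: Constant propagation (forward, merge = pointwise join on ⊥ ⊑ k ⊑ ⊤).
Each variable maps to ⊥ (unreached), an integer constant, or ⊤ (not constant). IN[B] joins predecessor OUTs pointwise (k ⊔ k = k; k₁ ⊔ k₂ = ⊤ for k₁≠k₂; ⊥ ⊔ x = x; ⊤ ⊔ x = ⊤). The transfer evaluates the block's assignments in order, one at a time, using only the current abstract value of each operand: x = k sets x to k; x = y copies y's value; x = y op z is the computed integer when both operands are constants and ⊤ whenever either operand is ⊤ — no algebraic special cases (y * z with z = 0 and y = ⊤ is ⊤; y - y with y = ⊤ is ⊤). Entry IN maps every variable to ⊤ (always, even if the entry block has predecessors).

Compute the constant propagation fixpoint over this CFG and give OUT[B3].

Answer: {a: ⊤, b: ⊤, c: 5, d: ⊤, e: ⊤, f: ⊤}

Trace:
Per-block solution:
  B0: | IN=(all ⊤) | OUT=(all ⊤)
  B1: | IN=(all ⊤) | OUT={b:-3; rest ⊤}
  B2: | IN={b:-3; rest ⊤} | OUT={b:-3, c:5; rest ⊤}
  B3: | IN={b:-3, c:5; rest ⊤} | OUT={c:5; rest ⊤}
  B4: | IN={c:5; rest ⊤} | OUT=(all ⊤)
  B5: | IN=(all ⊤) | OUT=(all ⊤)
  B6: | IN=(all ⊤) | OUT={a:-4; rest ⊤}

Merge at B3: IN[B3] = OUT[B2] = {a: ⊤, b: -3, c: 5, d: ⊤, e: ⊤, f: ⊤}
Applying B3's transfer function to that IN value gives OUT[B3] (row B3 above).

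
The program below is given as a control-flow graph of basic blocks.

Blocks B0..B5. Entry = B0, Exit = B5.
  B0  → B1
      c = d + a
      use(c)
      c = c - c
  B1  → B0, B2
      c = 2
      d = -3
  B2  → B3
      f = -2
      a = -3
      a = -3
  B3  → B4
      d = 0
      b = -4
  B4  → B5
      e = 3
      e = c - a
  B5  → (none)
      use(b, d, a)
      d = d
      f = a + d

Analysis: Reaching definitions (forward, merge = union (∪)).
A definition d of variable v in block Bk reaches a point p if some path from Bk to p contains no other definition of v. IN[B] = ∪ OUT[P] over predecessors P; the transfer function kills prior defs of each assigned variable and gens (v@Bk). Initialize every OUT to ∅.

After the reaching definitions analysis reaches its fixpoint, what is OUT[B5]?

Answer: {a@B2, b@B3, c@B1, d@B5, e@B4, f@B5}

Working:
Fixpoint table:
  B0:  IN={c@B1, d@B1}  OUT={c@B0, d@B1}
  B1:  IN={c@B0, d@B1}  OUT={c@B1, d@B1}
  B2:  IN={c@B1, d@B1}  OUT={a@B2, c@B1, d@B1, f@B2}
  B3:  IN={a@B2, c@B1, d@B1, f@B2}  OUT={a@B2, b@B3, c@B1, d@B3, f@B2}
  B4:  IN={a@B2, b@B3, c@B1, d@B3, f@B2}  OUT={a@B2, b@B3, c@B1, d@B3, e@B4, f@B2}
  B5:  IN={a@B2, b@B3, c@B1, d@B3, e@B4, f@B2}  OUT={a@B2, b@B3, c@B1, d@B5, e@B4, f@B5}

Merge at B5: IN[B5] = OUT[B4] = {a@B2, b@B3, c@B1, d@B3, e@B4, f@B2}
Applying B5's transfer function to that IN value gives OUT[B5] (row B5 above).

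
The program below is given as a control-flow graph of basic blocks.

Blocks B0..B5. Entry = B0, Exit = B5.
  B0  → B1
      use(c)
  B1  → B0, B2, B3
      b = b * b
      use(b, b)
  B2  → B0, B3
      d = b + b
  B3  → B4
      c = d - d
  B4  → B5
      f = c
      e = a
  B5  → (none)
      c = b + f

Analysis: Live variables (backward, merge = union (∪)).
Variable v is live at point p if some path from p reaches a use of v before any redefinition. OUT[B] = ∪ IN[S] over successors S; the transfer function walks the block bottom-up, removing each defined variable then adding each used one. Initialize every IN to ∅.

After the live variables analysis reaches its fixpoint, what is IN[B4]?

Per-block solution:
  B0:   IN={a, b, c, d}   OUT={a, b, c, d}
  B1:   IN={a, b, c, d}   OUT={a, b, c, d}
  B2:   IN={a, b, c}   OUT={a, b, c, d}
  B3:   IN={a, b, d}   OUT={a, b, c}
  B4:   IN={a, b, c}   OUT={b, f}
  B5:   IN={b, f}   OUT={}

Merge at B4: OUT[B4] = IN[B5] = {b, f}
Applying B4's transfer function to that OUT value gives IN[B4] (row B4 above).

Answer: {a, b, c}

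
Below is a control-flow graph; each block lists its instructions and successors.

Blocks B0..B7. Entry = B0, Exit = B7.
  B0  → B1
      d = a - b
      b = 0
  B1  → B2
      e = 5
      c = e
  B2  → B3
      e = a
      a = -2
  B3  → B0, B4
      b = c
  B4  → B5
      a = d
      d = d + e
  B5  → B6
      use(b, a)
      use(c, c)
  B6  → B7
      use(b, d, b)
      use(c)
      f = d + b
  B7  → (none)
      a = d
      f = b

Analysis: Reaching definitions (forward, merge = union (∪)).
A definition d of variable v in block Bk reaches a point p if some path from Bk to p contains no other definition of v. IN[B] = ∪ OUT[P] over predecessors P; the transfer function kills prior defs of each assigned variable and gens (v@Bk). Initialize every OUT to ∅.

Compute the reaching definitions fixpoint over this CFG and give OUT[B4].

Fixpoint table:
  B0:   IN={a@B2, b@B3, c@B1, d@B0, e@B2}   OUT={a@B2, b@B0, c@B1, d@B0, e@B2}
  B1:   IN={a@B2, b@B0, c@B1, d@B0, e@B2}   OUT={a@B2, b@B0, c@B1, d@B0, e@B1}
  B2:   IN={a@B2, b@B0, c@B1, d@B0, e@B1}   OUT={a@B2, b@B0, c@B1, d@B0, e@B2}
  B3:   IN={a@B2, b@B0, c@B1, d@B0, e@B2}   OUT={a@B2, b@B3, c@B1, d@B0, e@B2}
  B4:   IN={a@B2, b@B3, c@B1, d@B0, e@B2}   OUT={a@B4, b@B3, c@B1, d@B4, e@B2}
  B5:   IN={a@B4, b@B3, c@B1, d@B4, e@B2}   OUT={a@B4, b@B3, c@B1, d@B4, e@B2}
  B6:   IN={a@B4, b@B3, c@B1, d@B4, e@B2}   OUT={a@B4, b@B3, c@B1, d@B4, e@B2, f@B6}
  B7:   IN={a@B4, b@B3, c@B1, d@B4, e@B2, f@B6}   OUT={a@B7, b@B3, c@B1, d@B4, e@B2, f@B7}

Merge at B4: IN[B4] = OUT[B3] = {a@B2, b@B3, c@B1, d@B0, e@B2}
Applying B4's transfer function to that IN value gives OUT[B4] (row B4 above).

Answer: {a@B4, b@B3, c@B1, d@B4, e@B2}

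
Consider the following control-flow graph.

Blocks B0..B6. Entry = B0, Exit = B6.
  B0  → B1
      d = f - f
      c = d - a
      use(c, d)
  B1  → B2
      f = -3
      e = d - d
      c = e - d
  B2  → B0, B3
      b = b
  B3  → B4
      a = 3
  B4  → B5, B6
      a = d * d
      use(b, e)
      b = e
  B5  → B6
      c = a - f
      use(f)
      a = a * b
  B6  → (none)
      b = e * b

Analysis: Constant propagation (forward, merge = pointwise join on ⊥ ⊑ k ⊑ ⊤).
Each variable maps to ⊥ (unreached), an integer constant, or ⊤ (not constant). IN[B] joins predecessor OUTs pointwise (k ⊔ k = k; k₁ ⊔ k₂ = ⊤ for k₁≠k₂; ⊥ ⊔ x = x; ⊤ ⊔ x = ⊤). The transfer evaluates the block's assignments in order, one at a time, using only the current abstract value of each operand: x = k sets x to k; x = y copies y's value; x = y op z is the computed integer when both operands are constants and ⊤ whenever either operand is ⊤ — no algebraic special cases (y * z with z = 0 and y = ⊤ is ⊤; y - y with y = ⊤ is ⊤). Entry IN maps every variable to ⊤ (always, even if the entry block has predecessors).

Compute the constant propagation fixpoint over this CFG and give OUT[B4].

Answer: {a: ⊤, b: ⊤, c: ⊤, d: ⊤, e: ⊤, f: -3}

Derivation:
Per-block solution:
  B0: | IN=(all ⊤) | OUT=(all ⊤)
  B1: | IN=(all ⊤) | OUT={f:-3; rest ⊤}
  B2: | IN={f:-3; rest ⊤} | OUT={f:-3; rest ⊤}
  B3: | IN={f:-3; rest ⊤} | OUT={a:3, f:-3; rest ⊤}
  B4: | IN={a:3, f:-3; rest ⊤} | OUT={f:-3; rest ⊤}
  B5: | IN={f:-3; rest ⊤} | OUT={f:-3; rest ⊤}
  B6: | IN={f:-3; rest ⊤} | OUT={f:-3; rest ⊤}

Merge at B4: IN[B4] = OUT[B3] = {a: 3, b: ⊤, c: ⊤, d: ⊤, e: ⊤, f: -3}
Applying B4's transfer function to that IN value gives OUT[B4] (row B4 above).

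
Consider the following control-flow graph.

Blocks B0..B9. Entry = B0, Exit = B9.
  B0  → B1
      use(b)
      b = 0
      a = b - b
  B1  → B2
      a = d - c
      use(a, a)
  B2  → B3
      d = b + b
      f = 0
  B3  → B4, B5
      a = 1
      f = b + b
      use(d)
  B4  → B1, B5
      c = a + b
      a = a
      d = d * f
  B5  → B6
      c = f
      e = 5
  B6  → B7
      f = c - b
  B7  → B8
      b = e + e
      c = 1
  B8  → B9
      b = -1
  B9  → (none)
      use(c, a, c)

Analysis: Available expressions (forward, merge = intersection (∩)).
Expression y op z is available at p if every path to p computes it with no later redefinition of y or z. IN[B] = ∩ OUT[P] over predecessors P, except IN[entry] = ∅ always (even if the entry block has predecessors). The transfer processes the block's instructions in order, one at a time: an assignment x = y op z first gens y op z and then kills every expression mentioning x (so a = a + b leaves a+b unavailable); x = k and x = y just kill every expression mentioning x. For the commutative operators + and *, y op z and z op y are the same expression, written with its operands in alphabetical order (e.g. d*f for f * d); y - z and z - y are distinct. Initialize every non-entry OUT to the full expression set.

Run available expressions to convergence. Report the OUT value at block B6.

Converged values:
  B0:  IN={}  OUT={b-b}
  B1:  IN={b-b}  OUT={b-b, d-c}
  B2:  IN={b-b, d-c}  OUT={b+b, b-b}
  B3:  IN={b+b, b-b}  OUT={b+b, b-b}
  B4:  IN={b+b, b-b}  OUT={b+b, b-b}
  B5:  IN={b+b, b-b}  OUT={b+b, b-b}
  B6:  IN={b+b, b-b}  OUT={b+b, b-b, c-b}
  B7:  IN={b+b, b-b, c-b}  OUT={e+e}
  B8:  IN={e+e}  OUT={e+e}
  B9:  IN={e+e}  OUT={e+e}

Merge at B6: IN[B6] = OUT[B5] = {b+b, b-b}
Applying B6's transfer function to that IN value gives OUT[B6] (row B6 above).

Answer: {b+b, b-b, c-b}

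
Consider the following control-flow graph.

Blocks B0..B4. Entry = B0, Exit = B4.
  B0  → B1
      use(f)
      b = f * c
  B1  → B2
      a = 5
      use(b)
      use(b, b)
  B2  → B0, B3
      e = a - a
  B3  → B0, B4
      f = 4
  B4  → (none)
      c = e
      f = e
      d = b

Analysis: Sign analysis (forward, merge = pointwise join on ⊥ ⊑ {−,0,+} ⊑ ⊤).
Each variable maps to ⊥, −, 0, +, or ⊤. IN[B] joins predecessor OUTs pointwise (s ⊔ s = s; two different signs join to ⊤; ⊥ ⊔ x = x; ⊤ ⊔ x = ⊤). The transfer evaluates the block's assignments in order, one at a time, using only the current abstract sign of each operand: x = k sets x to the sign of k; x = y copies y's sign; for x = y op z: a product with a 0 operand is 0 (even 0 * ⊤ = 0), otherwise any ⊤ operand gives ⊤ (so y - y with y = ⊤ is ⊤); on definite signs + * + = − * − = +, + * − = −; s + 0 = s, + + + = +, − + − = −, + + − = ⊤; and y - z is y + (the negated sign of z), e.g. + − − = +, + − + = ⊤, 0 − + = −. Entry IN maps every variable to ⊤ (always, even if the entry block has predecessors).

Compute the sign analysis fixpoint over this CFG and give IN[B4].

Fixpoint table:
  B0:   IN=(all ⊤)   OUT=(all ⊤)
  B1:   IN=(all ⊤)   OUT={a:+; rest ⊤}
  B2:   IN={a:+; rest ⊤}   OUT={a:+; rest ⊤}
  B3:   IN={a:+; rest ⊤}   OUT={a:+, f:+; rest ⊤}
  B4:   IN={a:+, f:+; rest ⊤}   OUT={a:+; rest ⊤}

Merge at B4: IN[B4] = OUT[B3] = {a: +, b: ⊤, c: ⊤, d: ⊤, e: ⊤, f: +}

Answer: {a: +, b: ⊤, c: ⊤, d: ⊤, e: ⊤, f: +}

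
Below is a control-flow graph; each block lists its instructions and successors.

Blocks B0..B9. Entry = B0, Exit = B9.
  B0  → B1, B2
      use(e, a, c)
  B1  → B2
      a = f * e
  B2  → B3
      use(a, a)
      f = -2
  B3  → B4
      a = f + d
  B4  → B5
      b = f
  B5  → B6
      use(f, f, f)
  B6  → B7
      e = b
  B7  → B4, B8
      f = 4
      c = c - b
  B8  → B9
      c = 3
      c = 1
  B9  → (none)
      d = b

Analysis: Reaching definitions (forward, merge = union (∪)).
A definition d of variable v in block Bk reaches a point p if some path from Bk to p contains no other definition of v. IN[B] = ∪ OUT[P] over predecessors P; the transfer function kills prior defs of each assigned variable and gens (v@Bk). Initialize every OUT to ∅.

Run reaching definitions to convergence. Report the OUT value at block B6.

Answer: {a@B3, b@B4, c@B7, e@B6, f@B2, f@B7}

Trace:
Fixpoint table:
  B0: | IN={} | OUT={}
  B1: | IN={} | OUT={a@B1}
  B2: | IN={a@B1} | OUT={a@B1, f@B2}
  B3: | IN={a@B1, f@B2} | OUT={a@B3, f@B2}
  B4: | IN={a@B3, b@B4, c@B7, e@B6, f@B2, f@B7} | OUT={a@B3, b@B4, c@B7, e@B6, f@B2, f@B7}
  B5: | IN={a@B3, b@B4, c@B7, e@B6, f@B2, f@B7} | OUT={a@B3, b@B4, c@B7, e@B6, f@B2, f@B7}
  B6: | IN={a@B3, b@B4, c@B7, e@B6, f@B2, f@B7} | OUT={a@B3, b@B4, c@B7, e@B6, f@B2, f@B7}
  B7: | IN={a@B3, b@B4, c@B7, e@B6, f@B2, f@B7} | OUT={a@B3, b@B4, c@B7, e@B6, f@B7}
  B8: | IN={a@B3, b@B4, c@B7, e@B6, f@B7} | OUT={a@B3, b@B4, c@B8, e@B6, f@B7}
  B9: | IN={a@B3, b@B4, c@B8, e@B6, f@B7} | OUT={a@B3, b@B4, c@B8, d@B9, e@B6, f@B7}

Merge at B6: IN[B6] = OUT[B5] = {a@B3, b@B4, c@B7, e@B6, f@B2, f@B7}
Applying B6's transfer function to that IN value gives OUT[B6] (row B6 above).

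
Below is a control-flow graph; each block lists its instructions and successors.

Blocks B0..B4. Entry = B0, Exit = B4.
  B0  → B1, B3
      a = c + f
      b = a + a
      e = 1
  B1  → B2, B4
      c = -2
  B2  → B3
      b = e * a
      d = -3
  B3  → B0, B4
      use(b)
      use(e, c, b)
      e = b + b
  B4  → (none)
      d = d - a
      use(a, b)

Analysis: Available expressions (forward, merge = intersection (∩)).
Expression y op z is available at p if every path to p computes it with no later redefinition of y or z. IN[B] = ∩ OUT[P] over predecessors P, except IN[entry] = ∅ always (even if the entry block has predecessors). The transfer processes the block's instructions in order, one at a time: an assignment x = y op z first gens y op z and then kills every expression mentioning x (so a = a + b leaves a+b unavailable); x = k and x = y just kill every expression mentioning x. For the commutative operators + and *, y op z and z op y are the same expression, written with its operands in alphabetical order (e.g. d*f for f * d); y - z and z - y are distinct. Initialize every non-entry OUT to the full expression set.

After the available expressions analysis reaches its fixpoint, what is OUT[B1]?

Converged values:
  B0: | IN={} | OUT={a+a, c+f}
  B1: | IN={a+a, c+f} | OUT={a+a}
  B2: | IN={a+a} | OUT={a*e, a+a}
  B3: | IN={a+a} | OUT={a+a, b+b}
  B4: | IN={a+a} | OUT={a+a}

Merge at B1: IN[B1] = OUT[B0] = {a+a, c+f}
Applying B1's transfer function to that IN value gives OUT[B1] (row B1 above).

Answer: {a+a}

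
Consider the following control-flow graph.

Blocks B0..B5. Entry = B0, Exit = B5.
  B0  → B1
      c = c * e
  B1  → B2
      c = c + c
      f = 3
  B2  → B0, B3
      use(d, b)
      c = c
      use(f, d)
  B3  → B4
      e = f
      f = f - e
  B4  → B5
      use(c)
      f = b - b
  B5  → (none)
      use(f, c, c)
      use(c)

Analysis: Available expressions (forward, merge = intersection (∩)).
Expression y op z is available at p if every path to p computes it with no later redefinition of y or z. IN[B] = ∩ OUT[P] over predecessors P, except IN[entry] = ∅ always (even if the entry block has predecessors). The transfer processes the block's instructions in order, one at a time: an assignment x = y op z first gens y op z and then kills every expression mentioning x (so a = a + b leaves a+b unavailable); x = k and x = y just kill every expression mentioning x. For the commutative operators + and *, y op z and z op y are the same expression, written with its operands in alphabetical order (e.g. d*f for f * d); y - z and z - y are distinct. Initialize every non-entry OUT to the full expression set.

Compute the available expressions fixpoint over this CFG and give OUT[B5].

Fixpoint table:
  B0:   IN={}   OUT={}
  B1:   IN={}   OUT={}
  B2:   IN={}   OUT={}
  B3:   IN={}   OUT={}
  B4:   IN={}   OUT={b-b}
  B5:   IN={b-b}   OUT={b-b}

Merge at B5: IN[B5] = OUT[B4] = {b-b}
Applying B5's transfer function to that IN value gives OUT[B5] (row B5 above).

Answer: {b-b}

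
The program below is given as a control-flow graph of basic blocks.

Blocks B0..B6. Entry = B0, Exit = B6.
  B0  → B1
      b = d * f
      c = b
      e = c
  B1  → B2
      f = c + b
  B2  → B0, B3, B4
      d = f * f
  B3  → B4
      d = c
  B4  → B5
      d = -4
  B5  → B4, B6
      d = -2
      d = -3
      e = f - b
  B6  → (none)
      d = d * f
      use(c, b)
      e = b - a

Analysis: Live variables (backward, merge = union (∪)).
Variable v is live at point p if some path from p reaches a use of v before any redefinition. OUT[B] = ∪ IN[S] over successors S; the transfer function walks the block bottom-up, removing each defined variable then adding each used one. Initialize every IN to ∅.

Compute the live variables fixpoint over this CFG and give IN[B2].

Per-block solution:
  B0:   IN={a, d, f}   OUT={a, b, c}
  B1:   IN={a, b, c}   OUT={a, b, c, f}
  B2:   IN={a, b, c, f}   OUT={a, b, c, d, f}
  B3:   IN={a, b, c, f}   OUT={a, b, c, f}
  B4:   IN={a, b, c, f}   OUT={a, b, c, f}
  B5:   IN={a, b, c, f}   OUT={a, b, c, d, f}
  B6:   IN={a, b, c, d, f}   OUT={}

Merge at B2: OUT[B2] = IN[B0] ⊔ IN[B3] ⊔ IN[B4] = {a, b, c, d, f}
Applying B2's transfer function to that OUT value gives IN[B2] (row B2 above).

Answer: {a, b, c, f}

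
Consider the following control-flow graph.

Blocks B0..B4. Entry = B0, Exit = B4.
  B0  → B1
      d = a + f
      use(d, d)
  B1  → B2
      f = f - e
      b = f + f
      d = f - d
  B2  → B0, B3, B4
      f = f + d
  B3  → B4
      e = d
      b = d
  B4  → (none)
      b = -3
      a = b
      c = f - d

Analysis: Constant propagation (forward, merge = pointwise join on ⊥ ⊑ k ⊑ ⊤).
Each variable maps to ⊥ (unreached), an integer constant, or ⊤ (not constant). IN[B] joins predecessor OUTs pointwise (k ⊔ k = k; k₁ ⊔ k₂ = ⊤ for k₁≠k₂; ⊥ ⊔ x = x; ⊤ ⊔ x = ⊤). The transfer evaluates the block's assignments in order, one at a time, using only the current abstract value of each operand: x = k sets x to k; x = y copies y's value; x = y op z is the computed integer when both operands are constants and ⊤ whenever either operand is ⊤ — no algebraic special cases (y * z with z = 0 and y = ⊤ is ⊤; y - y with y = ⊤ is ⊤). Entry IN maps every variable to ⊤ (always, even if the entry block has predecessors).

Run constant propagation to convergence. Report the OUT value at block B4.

Answer: {a: -3, b: -3, c: ⊤, d: ⊤, e: ⊤, f: ⊤}

Working:
Converged values:
  B0: | IN=(all ⊤) | OUT=(all ⊤)
  B1: | IN=(all ⊤) | OUT=(all ⊤)
  B2: | IN=(all ⊤) | OUT=(all ⊤)
  B3: | IN=(all ⊤) | OUT=(all ⊤)
  B4: | IN=(all ⊤) | OUT={a:-3, b:-3; rest ⊤}

Merge at B4: IN[B4] = OUT[B2] ⊔ OUT[B3] = {a: ⊤, b: ⊤, c: ⊤, d: ⊤, e: ⊤, f: ⊤}
Applying B4's transfer function to that IN value gives OUT[B4] (row B4 above).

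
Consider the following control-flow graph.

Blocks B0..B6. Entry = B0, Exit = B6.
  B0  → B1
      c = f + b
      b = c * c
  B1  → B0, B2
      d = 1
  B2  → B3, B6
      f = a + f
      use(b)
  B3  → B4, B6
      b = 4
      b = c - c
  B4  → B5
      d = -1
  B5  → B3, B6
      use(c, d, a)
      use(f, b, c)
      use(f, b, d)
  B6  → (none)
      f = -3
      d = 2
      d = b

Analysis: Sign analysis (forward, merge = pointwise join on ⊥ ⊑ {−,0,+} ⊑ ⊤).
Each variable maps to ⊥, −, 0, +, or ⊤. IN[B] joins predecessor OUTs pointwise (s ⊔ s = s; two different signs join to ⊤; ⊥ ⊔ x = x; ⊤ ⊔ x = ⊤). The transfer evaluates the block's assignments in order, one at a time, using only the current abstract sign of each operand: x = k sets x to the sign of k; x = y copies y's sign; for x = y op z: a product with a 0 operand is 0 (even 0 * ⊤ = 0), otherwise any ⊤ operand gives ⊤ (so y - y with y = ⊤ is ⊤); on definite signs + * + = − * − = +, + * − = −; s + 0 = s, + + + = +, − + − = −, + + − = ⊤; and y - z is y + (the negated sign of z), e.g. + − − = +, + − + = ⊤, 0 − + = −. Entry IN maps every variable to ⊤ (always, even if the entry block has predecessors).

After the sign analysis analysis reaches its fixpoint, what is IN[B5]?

Answer: {a: ⊤, b: ⊤, c: ⊤, d: -, e: ⊤, f: ⊤}

Working:
Fixpoint table:
  B0:  IN=(all ⊤)  OUT=(all ⊤)
  B1:  IN=(all ⊤)  OUT={d:+; rest ⊤}
  B2:  IN={d:+; rest ⊤}  OUT={d:+; rest ⊤}
  B3:  IN=(all ⊤)  OUT=(all ⊤)
  B4:  IN=(all ⊤)  OUT={d:-; rest ⊤}
  B5:  IN={d:-; rest ⊤}  OUT={d:-; rest ⊤}
  B6:  IN=(all ⊤)  OUT={f:-; rest ⊤}

Merge at B5: IN[B5] = OUT[B4] = {a: ⊤, b: ⊤, c: ⊤, d: -, e: ⊤, f: ⊤}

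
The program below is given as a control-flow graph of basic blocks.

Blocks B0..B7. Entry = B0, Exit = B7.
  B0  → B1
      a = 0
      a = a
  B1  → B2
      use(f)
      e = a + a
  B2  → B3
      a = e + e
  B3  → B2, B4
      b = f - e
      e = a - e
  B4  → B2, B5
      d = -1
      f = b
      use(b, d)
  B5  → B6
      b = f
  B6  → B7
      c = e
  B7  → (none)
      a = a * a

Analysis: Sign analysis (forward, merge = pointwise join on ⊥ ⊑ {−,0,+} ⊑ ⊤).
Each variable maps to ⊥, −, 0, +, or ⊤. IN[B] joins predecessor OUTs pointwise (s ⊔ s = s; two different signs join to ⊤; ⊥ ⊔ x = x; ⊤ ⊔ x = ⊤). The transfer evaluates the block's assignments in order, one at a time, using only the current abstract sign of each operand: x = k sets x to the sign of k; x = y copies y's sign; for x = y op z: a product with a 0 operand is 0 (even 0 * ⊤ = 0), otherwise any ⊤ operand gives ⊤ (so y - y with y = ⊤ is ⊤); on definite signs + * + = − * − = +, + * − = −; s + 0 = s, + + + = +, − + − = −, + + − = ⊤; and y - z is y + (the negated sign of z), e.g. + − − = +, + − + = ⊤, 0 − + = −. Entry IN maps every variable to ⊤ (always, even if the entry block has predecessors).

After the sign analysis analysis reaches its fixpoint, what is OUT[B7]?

Converged values:
  B0: | IN=(all ⊤) | OUT={a:0; rest ⊤}
  B1: | IN={a:0; rest ⊤} | OUT={a:0, e:0; rest ⊤}
  B2: | IN={a:0, e:0; rest ⊤} | OUT={a:0, e:0; rest ⊤}
  B3: | IN={a:0, e:0; rest ⊤} | OUT={a:0, e:0; rest ⊤}
  B4: | IN={a:0, e:0; rest ⊤} | OUT={a:0, d:-, e:0; rest ⊤}
  B5: | IN={a:0, d:-, e:0; rest ⊤} | OUT={a:0, d:-, e:0; rest ⊤}
  B6: | IN={a:0, d:-, e:0; rest ⊤} | OUT={a:0, c:0, d:-, e:0; rest ⊤}
  B7: | IN={a:0, c:0, d:-, e:0; rest ⊤} | OUT={a:0, c:0, d:-, e:0; rest ⊤}

Merge at B7: IN[B7] = OUT[B6] = {a: 0, b: ⊤, c: 0, d: -, e: 0, f: ⊤}
Applying B7's transfer function to that IN value gives OUT[B7] (row B7 above).

Answer: {a: 0, b: ⊤, c: 0, d: -, e: 0, f: ⊤}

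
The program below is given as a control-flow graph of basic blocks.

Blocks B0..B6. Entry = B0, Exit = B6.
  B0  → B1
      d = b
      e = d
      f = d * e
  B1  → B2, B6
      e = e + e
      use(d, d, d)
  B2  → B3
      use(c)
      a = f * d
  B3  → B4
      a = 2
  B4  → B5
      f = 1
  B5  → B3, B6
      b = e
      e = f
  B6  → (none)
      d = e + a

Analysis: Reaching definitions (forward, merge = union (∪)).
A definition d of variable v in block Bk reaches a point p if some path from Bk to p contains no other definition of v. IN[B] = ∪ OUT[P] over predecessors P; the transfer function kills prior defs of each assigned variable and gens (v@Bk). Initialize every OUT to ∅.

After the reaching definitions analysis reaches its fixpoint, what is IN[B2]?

Answer: {d@B0, e@B1, f@B0}

Trace:
Converged values:
  B0: | IN={} | OUT={d@B0, e@B0, f@B0}
  B1: | IN={d@B0, e@B0, f@B0} | OUT={d@B0, e@B1, f@B0}
  B2: | IN={d@B0, e@B1, f@B0} | OUT={a@B2, d@B0, e@B1, f@B0}
  B3: | IN={a@B2, a@B3, b@B5, d@B0, e@B1, e@B5, f@B0, f@B4} | OUT={a@B3, b@B5, d@B0, e@B1, e@B5, f@B0, f@B4}
  B4: | IN={a@B3, b@B5, d@B0, e@B1, e@B5, f@B0, f@B4} | OUT={a@B3, b@B5, d@B0, e@B1, e@B5, f@B4}
  B5: | IN={a@B3, b@B5, d@B0, e@B1, e@B5, f@B4} | OUT={a@B3, b@B5, d@B0, e@B5, f@B4}
  B6: | IN={a@B3, b@B5, d@B0, e@B1, e@B5, f@B0, f@B4} | OUT={a@B3, b@B5, d@B6, e@B1, e@B5, f@B0, f@B4}

Merge at B2: IN[B2] = OUT[B1] = {d@B0, e@B1, f@B0}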